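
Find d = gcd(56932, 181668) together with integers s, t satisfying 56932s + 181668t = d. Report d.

Repeated division:
181668 = 3*56932 + 10872
56932 = 5*10872 + 2572
10872 = 4*2572 + 584
2572 = 4*584 + 236
584 = 2*236 + 112
236 = 2*112 + 12
112 = 9*12 + 4
12 = 3*4 + 0
gcd(56932, 181668) = 4.
Back-substituting:
4 = 112 − 9·12
4 = −9·236 + 19·112
4 = 19·584 − 47·236
4 = −47·2572 + 207·584
4 = 207·10872 − 875·2572
4 = −875·56932 + 4582·10872
4 = 4582·181668 − 14621·56932
So 4 = (4582)·181668 + (-14621)·56932.

4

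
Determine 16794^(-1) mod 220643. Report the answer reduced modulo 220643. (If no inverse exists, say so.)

Extended Euclidean algorithm:
220643 = 13*16794 + 2321
16794 = 7*2321 + 547
2321 = 4*547 + 133
547 = 4*133 + 15
133 = 8*15 + 13
15 = 1*13 + 2
13 = 6*2 + 1
2 = 2*1 + 0
Since gcd(16794, 220643) = 1, back-substitute to write 1 as a combination:
1 = 13 − 6·2
1 = −6·15 + 7·13
1 = 7·133 − 62·15
1 = −62·547 + 255·133
1 = 255·2321 − 1082·547
1 = −1082·16794 + 7829·2321
1 = 7829·220643 − 102859·16794
Hence 16794⁻¹ ≡ -102859 ≡ 117784 (mod 220643).

117784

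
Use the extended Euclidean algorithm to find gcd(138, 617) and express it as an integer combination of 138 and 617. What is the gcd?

Repeated division:
617 = 4·138 + 65
138 = 2·65 + 8
65 = 8·8 + 1
8 = 8·1 + 0
gcd(138, 617) = 1.
Working backward:
1 = 65 − 8·8
1 = −8·138 + 17·65
1 = 17·617 − 76·138
So 1 = (17)·617 + (-76)·138.

1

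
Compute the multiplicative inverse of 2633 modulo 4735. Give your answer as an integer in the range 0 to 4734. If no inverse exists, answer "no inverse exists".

Apply the Euclidean algorithm to 4735 and 2633:
4735 = 1*2633 + 2102
2633 = 1*2102 + 531
2102 = 3*531 + 509
531 = 1*509 + 22
509 = 23*22 + 3
22 = 7*3 + 1
3 = 3*1 + 0
gcd = 1, so the inverse exists. Back-substitute:
1 = 22 − 7·3
1 = −7·509 + 162·22
1 = 162·531 − 169·509
1 = −169·2102 + 669·531
1 = 669·2633 − 838·2102
1 = −838·4735 + 1507·2633
So 2633·1507 ≡ 1 (mod 4735).

1507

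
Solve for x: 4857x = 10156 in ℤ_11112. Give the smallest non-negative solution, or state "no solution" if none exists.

no solution

gcd(4857, 11112):
11112 = 2×4857 + 1398
4857 = 3×1398 + 663
1398 = 2×663 + 72
663 = 9×72 + 15
72 = 4×15 + 12
15 = 1×12 + 3
12 = 4×3 + 0
gcd = 3, but 3 ∤ 10156, so the congruence has no solution.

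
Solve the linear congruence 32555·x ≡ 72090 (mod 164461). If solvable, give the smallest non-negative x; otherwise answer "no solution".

101038

First find gcd(32555, 164461):
164461 = 5*32555 + 1686
32555 = 19*1686 + 521
1686 = 3*521 + 123
521 = 4*123 + 29
123 = 4*29 + 7
29 = 4*7 + 1
7 = 7*1 + 0
gcd = 1, so a unique solution mod 164461 exists.
Back-substitute for the Bézout coefficients:
1 = 29 − 4·7
1 = −4·123 + 17·29
1 = 17·521 − 72·123
1 = −72·1686 + 233·521
1 = 233·32555 − 4499·1686
1 = −4499·164461 + 22728·32555
So 32555·(22728) ≡ 1 (mod 164461), giving 32555⁻¹ ≡ 22728.
x ≡ 32555⁻¹·72090 ≡ 22728·72090 ≡ 101038 (mod 164461).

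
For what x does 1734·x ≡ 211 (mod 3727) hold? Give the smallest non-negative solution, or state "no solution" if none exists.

First find gcd(1734, 3727):
3727 = 2*1734 + 259
1734 = 6*259 + 180
259 = 1*180 + 79
180 = 2*79 + 22
79 = 3*22 + 13
22 = 1*13 + 9
13 = 1*9 + 4
9 = 2*4 + 1
4 = 4*1 + 0
gcd = 1, so a unique solution mod 3727 exists.
Back-substitute for the Bézout coefficients:
1 = 9 − 2·4
1 = −2·13 + 3·9
1 = 3·22 − 5·13
1 = −5·79 + 18·22
1 = 18·180 − 41·79
1 = −41·259 + 59·180
1 = 59·1734 − 395·259
1 = −395·3727 + 849·1734
So 1734·(849) ≡ 1 (mod 3727), giving 1734⁻¹ ≡ 849.
x ≡ 1734⁻¹·211 ≡ 849·211 ≡ 243 (mod 3727).

243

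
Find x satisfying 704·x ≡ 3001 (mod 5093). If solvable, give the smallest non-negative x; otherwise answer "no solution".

gcd(704, 5093):
5093 = 7*704 + 165
704 = 4*165 + 44
165 = 3*44 + 33
44 = 1*33 + 11
33 = 3*11 + 0
gcd = 11, but 11 ∤ 3001, so the congruence has no solution.

no solution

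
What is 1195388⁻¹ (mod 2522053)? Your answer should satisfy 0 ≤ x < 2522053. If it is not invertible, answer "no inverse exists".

524921

Run Euclid on (2522053, 1195388):
2522053 = 2·1195388 + 131277
1195388 = 9·131277 + 13895
131277 = 9·13895 + 6222
13895 = 2·6222 + 1451
6222 = 4·1451 + 418
1451 = 3·418 + 197
418 = 2·197 + 24
197 = 8·24 + 5
24 = 4·5 + 4
5 = 1·4 + 1
4 = 4·1 + 0
gcd = 1, so the inverse exists. Back-substitute:
1 = 5 − 4
1 = −24 + 5·5
1 = 5·197 − 41·24
1 = −41·418 + 87·197
1 = 87·1451 − 302·418
1 = −302·6222 + 1295·1451
1 = 1295·13895 − 2892·6222
1 = −2892·131277 + 27323·13895
1 = 27323·1195388 − 248799·131277
1 = −248799·2522053 + 524921·1195388
So 1195388·524921 ≡ 1 (mod 2522053).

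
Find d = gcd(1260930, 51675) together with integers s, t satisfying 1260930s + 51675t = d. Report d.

Euclidean algorithm:
1260930 = 24*51675 + 20730
51675 = 2*20730 + 10215
20730 = 2*10215 + 300
10215 = 34*300 + 15
300 = 20*15 + 0
gcd(1260930, 51675) = 15.
Back-substituting:
15 = 10215 − 34·300
15 = −34·20730 + 69·10215
15 = 69·51675 − 172·20730
15 = −172·1260930 + 4197·51675
So 15 = (-172)·1260930 + (4197)·51675.

15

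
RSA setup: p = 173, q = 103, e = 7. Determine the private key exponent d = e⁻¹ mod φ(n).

φ(n) = (p−1)(q−1) = 172·102 = 17544.
Need d with 7·d ≡ 1 (mod 17544). Apply the extended Euclidean algorithm:
17544 = 2506*7 + 2
7 = 3*2 + 1
2 = 2*1 + 0
Back-substitute:
1 = 7 − 3·2
1 = −3·17544 + 7519·7
So 7·7519 ≡ 1 (mod 17544), hence d = 7519.

7519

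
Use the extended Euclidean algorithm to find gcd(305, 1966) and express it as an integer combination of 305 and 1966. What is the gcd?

1

Euclidean algorithm:
1966 = 6×305 + 136
305 = 2×136 + 33
136 = 4×33 + 4
33 = 8×4 + 1
4 = 4×1 + 0
gcd(305, 1966) = 1.
Working backward:
1 = 33 − 8·4
1 = −8·136 + 33·33
1 = 33·305 − 74·136
1 = −74·1966 + 477·305
So 1 = (-74)·1966 + (477)·305.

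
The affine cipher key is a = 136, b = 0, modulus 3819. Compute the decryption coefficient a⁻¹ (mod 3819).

gcd(3819, 136) by repeated division:
3819 = 28·136 + 11
136 = 12·11 + 4
11 = 2·4 + 3
4 = 1·3 + 1
3 = 3·1 + 0
gcd = 1, so the inverse exists. Back-substitute:
1 = 4 − 3
1 = −11 + 3·4
1 = 3·136 − 37·11
1 = −37·3819 + 1039·136
So 136·1039 ≡ 1 (mod 3819).

1039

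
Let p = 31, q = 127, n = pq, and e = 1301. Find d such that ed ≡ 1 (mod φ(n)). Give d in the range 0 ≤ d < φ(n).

2981

φ(n) = (p−1)(q−1) = 30·126 = 3780.
Need d with 1301·d ≡ 1 (mod 3780). Apply the extended Euclidean algorithm:
3780 = 2×1301 + 1178
1301 = 1×1178 + 123
1178 = 9×123 + 71
123 = 1×71 + 52
71 = 1×52 + 19
52 = 2×19 + 14
19 = 1×14 + 5
14 = 2×5 + 4
5 = 1×4 + 1
4 = 4×1 + 0
Back-substitute:
1 = 5 − 4
1 = −14 + 3·5
1 = 3·19 − 4·14
1 = −4·52 + 11·19
1 = 11·71 − 15·52
1 = −15·123 + 26·71
1 = 26·1178 − 249·123
1 = −249·1301 + 275·1178
1 = 275·3780 − 799·1301
So 1301·(-799) ≡ 1 (mod 3780), hence d ≡ -799 ≡ 2981 (mod 3780).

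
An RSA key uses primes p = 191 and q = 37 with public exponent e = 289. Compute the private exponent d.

6769

φ(n) = (p−1)(q−1) = 190·36 = 6840.
Need d with 289·d ≡ 1 (mod 6840). Apply the extended Euclidean algorithm:
6840 = 23*289 + 193
289 = 1*193 + 96
193 = 2*96 + 1
96 = 96*1 + 0
Back-substitute:
1 = 193 − 2·96
1 = −2·289 + 3·193
1 = 3·6840 − 71·289
So 289·(-71) ≡ 1 (mod 6840), hence d ≡ -71 ≡ 6769 (mod 6840).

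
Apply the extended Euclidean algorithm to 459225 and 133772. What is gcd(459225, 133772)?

1

Euclidean algorithm:
459225 = 3*133772 + 57909
133772 = 2*57909 + 17954
57909 = 3*17954 + 4047
17954 = 4*4047 + 1766
4047 = 2*1766 + 515
1766 = 3*515 + 221
515 = 2*221 + 73
221 = 3*73 + 2
73 = 36*2 + 1
2 = 2*1 + 0
gcd(459225, 133772) = 1.
Back-substituting:
1 = 73 − 36·2
1 = −36·221 + 109·73
1 = 109·515 − 254·221
1 = −254·1766 + 871·515
1 = 871·4047 − 1996·1766
1 = −1996·17954 + 8855·4047
1 = 8855·57909 − 28561·17954
1 = −28561·133772 + 65977·57909
1 = 65977·459225 − 226492·133772
So 1 = (65977)·459225 + (-226492)·133772.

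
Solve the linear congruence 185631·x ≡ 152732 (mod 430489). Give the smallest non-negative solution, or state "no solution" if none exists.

10098

First find gcd(185631, 430489):
430489 = 2×185631 + 59227
185631 = 3×59227 + 7950
59227 = 7×7950 + 3577
7950 = 2×3577 + 796
3577 = 4×796 + 393
796 = 2×393 + 10
393 = 39×10 + 3
10 = 3×3 + 1
3 = 3×1 + 0
gcd = 1, so a unique solution mod 430489 exists.
Back-substitute for the Bézout coefficients:
1 = 10 − 3·3
1 = −3·393 + 118·10
1 = 118·796 − 239·393
1 = −239·3577 + 1074·796
1 = 1074·7950 − 2387·3577
1 = −2387·59227 + 17783·7950
1 = 17783·185631 − 55736·59227
1 = −55736·430489 + 129255·185631
So 185631·(129255) ≡ 1 (mod 430489), giving 185631⁻¹ ≡ 129255.
x ≡ 185631⁻¹·152732 ≡ 129255·152732 ≡ 10098 (mod 430489).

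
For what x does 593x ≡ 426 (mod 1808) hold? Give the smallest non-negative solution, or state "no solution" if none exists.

330

First find gcd(593, 1808):
1808 = 3×593 + 29
593 = 20×29 + 13
29 = 2×13 + 3
13 = 4×3 + 1
3 = 3×1 + 0
gcd = 1, so a unique solution mod 1808 exists.
Back-substitute for the Bézout coefficients:
1 = 13 − 4·3
1 = −4·29 + 9·13
1 = 9·593 − 184·29
1 = −184·1808 + 561·593
So 593·(561) ≡ 1 (mod 1808), giving 593⁻¹ ≡ 561.
x ≡ 593⁻¹·426 ≡ 561·426 ≡ 330 (mod 1808).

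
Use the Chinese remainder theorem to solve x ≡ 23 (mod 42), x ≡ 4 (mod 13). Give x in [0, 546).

485

Write x = 23 + 42·k. Then 42·k ≡ 4 − 23 ≡ 7 (mod 13).
Need 42⁻¹ mod 13. Extended Euclid on (13, 3):
13 = 4·3 + 1
3 = 3·1 + 0
Back-substitute:
1 = 13 − 4·3
42⁻¹ ≡ 9 (mod 13), so k ≡ 9·7 ≡ 11 (mod 13).
x = 23 + 42·11 = 485.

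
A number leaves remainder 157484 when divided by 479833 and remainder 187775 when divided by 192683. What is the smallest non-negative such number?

Write x = 157484 + 479833·k. Then 479833·k ≡ 187775 − 157484 ≡ 30291 (mod 192683).
Need 479833⁻¹ mod 192683. Extended Euclid on (192683, 94467):
192683 = 2·94467 + 3749
94467 = 25·3749 + 742
3749 = 5·742 + 39
742 = 19·39 + 1
39 = 39·1 + 0
Back-substitute:
1 = 742 − 19·39
1 = −19·3749 + 96·742
1 = 96·94467 − 2419·3749
1 = −2419·192683 + 4934·94467
479833⁻¹ ≡ 4934 (mod 192683), so k ≡ 4934·30291 ≡ 126469 (mod 192683).
x = 157484 + 479833·126469 = 60684157161.

60684157161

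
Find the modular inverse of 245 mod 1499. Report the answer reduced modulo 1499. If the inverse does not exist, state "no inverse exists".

Run Euclid on (1499, 245):
1499 = 6*245 + 29
245 = 8*29 + 13
29 = 2*13 + 3
13 = 4*3 + 1
3 = 3*1 + 0
Since gcd(245, 1499) = 1, back-substitute to write 1 as a combination:
1 = 13 − 4·3
1 = −4·29 + 9·13
1 = 9·245 − 76·29
1 = −76·1499 + 465·245
So 245·465 ≡ 1 (mod 1499).

465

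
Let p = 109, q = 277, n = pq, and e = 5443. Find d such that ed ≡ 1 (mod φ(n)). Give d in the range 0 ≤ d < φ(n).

φ(n) = (p−1)(q−1) = 108·276 = 29808.
Need d with 5443·d ≡ 1 (mod 29808). Apply the extended Euclidean algorithm:
29808 = 5·5443 + 2593
5443 = 2·2593 + 257
2593 = 10·257 + 23
257 = 11·23 + 4
23 = 5·4 + 3
4 = 1·3 + 1
3 = 3·1 + 0
Back-substitute:
1 = 4 − 3
1 = −23 + 6·4
1 = 6·257 − 67·23
1 = −67·2593 + 676·257
1 = 676·5443 − 1419·2593
1 = −1419·29808 + 7771·5443
So 5443·7771 ≡ 1 (mod 29808), hence d = 7771.

7771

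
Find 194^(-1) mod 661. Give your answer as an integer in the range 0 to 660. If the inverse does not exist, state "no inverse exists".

Run Euclid on (661, 194):
661 = 3*194 + 79
194 = 2*79 + 36
79 = 2*36 + 7
36 = 5*7 + 1
7 = 7*1 + 0
gcd = 1, so the inverse exists. Back-substitute:
1 = 36 − 5·7
1 = −5·79 + 11·36
1 = 11·194 − 27·79
1 = −27·661 + 92·194
So 194·92 ≡ 1 (mod 661).

92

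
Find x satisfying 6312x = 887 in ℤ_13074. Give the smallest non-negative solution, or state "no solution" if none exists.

no solution

gcd(6312, 13074):
13074 = 2*6312 + 450
6312 = 14*450 + 12
450 = 37*12 + 6
12 = 2*6 + 0
gcd = 6, but 6 ∤ 887, so the congruence has no solution.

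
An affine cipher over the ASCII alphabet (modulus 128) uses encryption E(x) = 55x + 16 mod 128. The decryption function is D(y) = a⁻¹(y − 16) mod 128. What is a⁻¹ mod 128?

Extended Euclidean algorithm:
128 = 2·55 + 18
55 = 3·18 + 1
18 = 18·1 + 0
Since gcd(55, 128) = 1, back-substitute to write 1 as a combination:
1 = 55 − 3·18
1 = −3·128 + 7·55
So 55·7 ≡ 1 (mod 128).

7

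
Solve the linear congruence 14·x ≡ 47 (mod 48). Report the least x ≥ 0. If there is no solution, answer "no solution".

no solution

gcd(14, 48):
48 = 3·14 + 6
14 = 2·6 + 2
6 = 3·2 + 0
gcd = 2, but 2 ∤ 47, so the congruence has no solution.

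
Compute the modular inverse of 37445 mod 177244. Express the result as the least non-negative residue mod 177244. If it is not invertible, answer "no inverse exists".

gcd(177244, 37445) by repeated division:
177244 = 4·37445 + 27464
37445 = 1·27464 + 9981
27464 = 2·9981 + 7502
9981 = 1·7502 + 2479
7502 = 3·2479 + 65
2479 = 38·65 + 9
65 = 7·9 + 2
9 = 4·2 + 1
2 = 2·1 + 0
Since gcd(37445, 177244) = 1, back-substitute to write 1 as a combination:
1 = 9 − 4·2
1 = −4·65 + 29·9
1 = 29·2479 − 1106·65
1 = −1106·7502 + 3347·2479
1 = 3347·9981 − 4453·7502
1 = −4453·27464 + 12253·9981
1 = 12253·37445 − 16706·27464
1 = −16706·177244 + 79077·37445
So 37445·79077 ≡ 1 (mod 177244).

79077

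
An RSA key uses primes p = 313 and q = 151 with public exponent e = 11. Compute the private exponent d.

φ(n) = (p−1)(q−1) = 312·150 = 46800.
Need d with 11·d ≡ 1 (mod 46800). Apply the extended Euclidean algorithm:
46800 = 4254·11 + 6
11 = 1·6 + 5
6 = 1·5 + 1
5 = 5·1 + 0
Back-substitute:
1 = 6 − 5
1 = −11 + 2·6
1 = 2·46800 − 8509·11
So 11·(-8509) ≡ 1 (mod 46800), hence d ≡ -8509 ≡ 38291 (mod 46800).

38291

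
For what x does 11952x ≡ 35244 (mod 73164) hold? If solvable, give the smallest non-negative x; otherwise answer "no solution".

First find gcd(11952, 73164):
73164 = 6·11952 + 1452
11952 = 8·1452 + 336
1452 = 4·336 + 108
336 = 3·108 + 12
108 = 9·12 + 0
gcd = 12 and 12 | 35244, so solutions exist. Divide through by 12: 996x ≡ 2937 (mod 6097).
Now find 996⁻¹ mod 6097:
6097 = 6*996 + 121
996 = 8*121 + 28
121 = 4*28 + 9
28 = 3*9 + 1
9 = 9*1 + 0
Back-substitute:
1 = 28 − 3·9
1 = −3·121 + 13·28
1 = 13·996 − 107·121
1 = −107·6097 + 655·996
So 996⁻¹ ≡ 655 (mod 6097).
Then x ≡ 655·2937 ≡ 3180 (mod 6097); the smallest non-negative solution is x = 3180.

3180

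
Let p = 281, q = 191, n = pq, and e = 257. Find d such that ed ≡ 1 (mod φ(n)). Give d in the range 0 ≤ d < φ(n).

52993

φ(n) = (p−1)(q−1) = 280·190 = 53200.
Need d with 257·d ≡ 1 (mod 53200). Apply the extended Euclidean algorithm:
53200 = 207·257 + 1
257 = 257·1 + 0
Back-substitute:
1 = 53200 − 207·257
So 257·(-207) ≡ 1 (mod 53200), hence d ≡ -207 ≡ 52993 (mod 53200).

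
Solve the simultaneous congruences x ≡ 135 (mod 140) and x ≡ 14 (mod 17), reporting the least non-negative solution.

Write x = 135 + 140·k. Then 140·k ≡ 14 − 135 ≡ 15 (mod 17).
Need 140⁻¹ mod 17. Extended Euclid on (17, 4):
17 = 4·4 + 1
4 = 4·1 + 0
Back-substitute:
1 = 17 − 4·4
140⁻¹ ≡ 13 (mod 17), so k ≡ 13·15 ≡ 8 (mod 17).
x = 135 + 140·8 = 1255.

1255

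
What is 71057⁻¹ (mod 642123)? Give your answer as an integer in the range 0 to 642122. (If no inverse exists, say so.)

Extended Euclidean algorithm:
642123 = 9×71057 + 2610
71057 = 27×2610 + 587
2610 = 4×587 + 262
587 = 2×262 + 63
262 = 4×63 + 10
63 = 6×10 + 3
10 = 3×3 + 1
3 = 3×1 + 0
The gcd is 1. Working backward:
1 = 10 − 3·3
1 = −3·63 + 19·10
1 = 19·262 − 79·63
1 = −79·587 + 177·262
1 = 177·2610 − 787·587
1 = −787·71057 + 21426·2610
1 = 21426·642123 − 193621·71057
So 71057·(-193621) ≡ 1 (mod 642123), and -193621 ≡ 448502 (mod 642123).

448502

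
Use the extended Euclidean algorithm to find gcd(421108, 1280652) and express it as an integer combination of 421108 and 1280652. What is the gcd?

4

Euclidean algorithm:
1280652 = 3·421108 + 17328
421108 = 24·17328 + 5236
17328 = 3·5236 + 1620
5236 = 3·1620 + 376
1620 = 4·376 + 116
376 = 3·116 + 28
116 = 4·28 + 4
28 = 7·4 + 0
gcd(421108, 1280652) = 4.
Back-substituting:
4 = 116 − 4·28
4 = −4·376 + 13·116
4 = 13·1620 − 56·376
4 = −56·5236 + 181·1620
4 = 181·17328 − 599·5236
4 = −599·421108 + 14557·17328
4 = 14557·1280652 − 44270·421108
So 4 = (14557)·1280652 + (-44270)·421108.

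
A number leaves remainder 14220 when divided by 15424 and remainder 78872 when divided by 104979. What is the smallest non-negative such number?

449808908

Write x = 14220 + 15424·k. Then 15424·k ≡ 78872 − 14220 ≡ 64652 (mod 104979).
Need 15424⁻¹ mod 104979. Extended Euclid on (104979, 15424):
104979 = 6*15424 + 12435
15424 = 1*12435 + 2989
12435 = 4*2989 + 479
2989 = 6*479 + 115
479 = 4*115 + 19
115 = 6*19 + 1
19 = 19*1 + 0
Back-substitute:
1 = 115 − 6·19
1 = −6·479 + 25·115
1 = 25·2989 − 156·479
1 = −156·12435 + 649·2989
1 = 649·15424 − 805·12435
1 = −805·104979 + 5479·15424
15424⁻¹ ≡ 5479 (mod 104979), so k ≡ 5479·64652 ≡ 29162 (mod 104979).
x = 14220 + 15424·29162 = 449808908.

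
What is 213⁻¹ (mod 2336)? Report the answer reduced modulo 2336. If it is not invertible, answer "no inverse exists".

669

Run Euclid on (2336, 213):
2336 = 10×213 + 206
213 = 1×206 + 7
206 = 29×7 + 3
7 = 2×3 + 1
3 = 3×1 + 0
gcd = 1, so the inverse exists. Back-substitute:
1 = 7 − 2·3
1 = −2·206 + 59·7
1 = 59·213 − 61·206
1 = −61·2336 + 669·213
So 213·669 ≡ 1 (mod 2336).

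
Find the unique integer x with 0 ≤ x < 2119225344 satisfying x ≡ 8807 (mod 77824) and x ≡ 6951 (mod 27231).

451388007

Write x = 8807 + 77824·k. Then 77824·k ≡ 6951 − 8807 ≡ 25375 (mod 27231).
Need 77824⁻¹ mod 27231. Extended Euclid on (27231, 23362):
27231 = 1*23362 + 3869
23362 = 6*3869 + 148
3869 = 26*148 + 21
148 = 7*21 + 1
21 = 21*1 + 0
Back-substitute:
1 = 148 − 7·21
1 = −7·3869 + 183·148
1 = 183·23362 − 1105·3869
1 = −1105·27231 + 1288·23362
77824⁻¹ ≡ 1288 (mod 27231), so k ≡ 1288·25375 ≡ 5800 (mod 27231).
x = 8807 + 77824·5800 = 451388007.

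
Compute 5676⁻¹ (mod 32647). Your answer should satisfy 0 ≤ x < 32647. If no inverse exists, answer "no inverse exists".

Extended Euclidean algorithm:
32647 = 5·5676 + 4267
5676 = 1·4267 + 1409
4267 = 3·1409 + 40
1409 = 35·40 + 9
40 = 4·9 + 4
9 = 2·4 + 1
4 = 4·1 + 0
Since gcd(5676, 32647) = 1, back-substitute to write 1 as a combination:
1 = 9 − 2·4
1 = −2·40 + 9·9
1 = 9·1409 − 317·40
1 = −317·4267 + 960·1409
1 = 960·5676 − 1277·4267
1 = −1277·32647 + 7345·5676
So 5676·7345 ≡ 1 (mod 32647).

7345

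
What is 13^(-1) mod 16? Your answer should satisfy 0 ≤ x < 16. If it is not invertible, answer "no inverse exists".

Extended Euclidean algorithm:
16 = 1·13 + 3
13 = 4·3 + 1
3 = 3·1 + 0
gcd = 1, so the inverse exists. Back-substitute:
1 = 13 − 4·3
1 = −4·16 + 5·13
So 13·5 ≡ 1 (mod 16).

5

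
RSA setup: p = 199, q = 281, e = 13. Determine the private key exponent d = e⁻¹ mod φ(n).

34117

φ(n) = (p−1)(q−1) = 198·280 = 55440.
Need d with 13·d ≡ 1 (mod 55440). Apply the extended Euclidean algorithm:
55440 = 4264·13 + 8
13 = 1·8 + 5
8 = 1·5 + 3
5 = 1·3 + 2
3 = 1·2 + 1
2 = 2·1 + 0
Back-substitute:
1 = 3 − 2
1 = −5 + 2·3
1 = 2·8 − 3·5
1 = −3·13 + 5·8
1 = 5·55440 − 21323·13
So 13·(-21323) ≡ 1 (mod 55440), hence d ≡ -21323 ≡ 34117 (mod 55440).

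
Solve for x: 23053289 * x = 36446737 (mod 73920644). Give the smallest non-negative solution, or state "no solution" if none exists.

no solution

gcd(23053289, 73920644):
73920644 = 3·23053289 + 4760777
23053289 = 4·4760777 + 4010181
4760777 = 1·4010181 + 750596
4010181 = 5·750596 + 257201
750596 = 2·257201 + 236194
257201 = 1·236194 + 21007
236194 = 11·21007 + 5117
21007 = 4·5117 + 539
5117 = 9·539 + 266
539 = 2·266 + 7
266 = 38·7 + 0
gcd = 7, but 7 ∤ 36446737, so the congruence has no solution.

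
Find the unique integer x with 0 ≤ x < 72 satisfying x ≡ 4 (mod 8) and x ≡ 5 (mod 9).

68

Write x = 4 + 8·k. Then 8·k ≡ 5 − 4 ≡ 1 (mod 9).
Need 8⁻¹ mod 9. Extended Euclid on (9, 8):
9 = 1·8 + 1
8 = 8·1 + 0
Back-substitute:
1 = 9 − 8
8⁻¹ ≡ 8 (mod 9), so k ≡ 8·1 ≡ 8 (mod 9).
x = 4 + 8·8 = 68.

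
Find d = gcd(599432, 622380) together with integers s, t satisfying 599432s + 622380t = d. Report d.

4

Euclidean algorithm:
622380 = 1·599432 + 22948
599432 = 26·22948 + 2784
22948 = 8·2784 + 676
2784 = 4·676 + 80
676 = 8·80 + 36
80 = 2·36 + 8
36 = 4·8 + 4
8 = 2·4 + 0
gcd(599432, 622380) = 4.
Working backward:
4 = 36 − 4·8
4 = −4·80 + 9·36
4 = 9·676 − 76·80
4 = −76·2784 + 313·676
4 = 313·22948 − 2580·2784
4 = −2580·599432 + 67393·22948
4 = 67393·622380 − 69973·599432
So 4 = (67393)·622380 + (-69973)·599432.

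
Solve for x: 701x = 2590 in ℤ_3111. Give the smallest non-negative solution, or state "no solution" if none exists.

First find gcd(701, 3111):
3111 = 4·701 + 307
701 = 2·307 + 87
307 = 3·87 + 46
87 = 1·46 + 41
46 = 1·41 + 5
41 = 8·5 + 1
5 = 5·1 + 0
gcd = 1, so a unique solution mod 3111 exists.
Back-substitute for the Bézout coefficients:
1 = 41 − 8·5
1 = −8·46 + 9·41
1 = 9·87 − 17·46
1 = −17·307 + 60·87
1 = 60·701 − 137·307
1 = −137·3111 + 608·701
So 701·(608) ≡ 1 (mod 3111), giving 701⁻¹ ≡ 608.
x ≡ 701⁻¹·2590 ≡ 608·2590 ≡ 554 (mod 3111).

554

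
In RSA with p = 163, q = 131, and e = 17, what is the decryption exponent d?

7433

φ(n) = (p−1)(q−1) = 162·130 = 21060.
Need d with 17·d ≡ 1 (mod 21060). Apply the extended Euclidean algorithm:
21060 = 1238×17 + 14
17 = 1×14 + 3
14 = 4×3 + 2
3 = 1×2 + 1
2 = 2×1 + 0
Back-substitute:
1 = 3 − 2
1 = −14 + 5·3
1 = 5·17 − 6·14
1 = −6·21060 + 7433·17
So 17·7433 ≡ 1 (mod 21060), hence d = 7433.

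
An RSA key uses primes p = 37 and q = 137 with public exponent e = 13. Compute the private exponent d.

φ(n) = (p−1)(q−1) = 36·136 = 4896.
Need d with 13·d ≡ 1 (mod 4896). Apply the extended Euclidean algorithm:
4896 = 376·13 + 8
13 = 1·8 + 5
8 = 1·5 + 3
5 = 1·3 + 2
3 = 1·2 + 1
2 = 2·1 + 0
Back-substitute:
1 = 3 − 2
1 = −5 + 2·3
1 = 2·8 − 3·5
1 = −3·13 + 5·8
1 = 5·4896 − 1883·13
So 13·(-1883) ≡ 1 (mod 4896), hence d ≡ -1883 ≡ 3013 (mod 4896).

3013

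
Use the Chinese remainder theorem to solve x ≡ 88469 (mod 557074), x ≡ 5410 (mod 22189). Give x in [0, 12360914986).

Write x = 88469 + 557074·k. Then 557074·k ≡ 5410 − 88469 ≡ 5697 (mod 22189).
Need 557074⁻¹ mod 22189. Extended Euclid on (22189, 2349):
22189 = 9×2349 + 1048
2349 = 2×1048 + 253
1048 = 4×253 + 36
253 = 7×36 + 1
36 = 36×1 + 0
Back-substitute:
1 = 253 − 7·36
1 = −7·1048 + 29·253
1 = 29·2349 − 65·1048
1 = −65·22189 + 614·2349
557074⁻¹ ≡ 614 (mod 22189), so k ≡ 614·5697 ≡ 14285 (mod 22189).
x = 88469 + 557074·14285 = 7957890559.

7957890559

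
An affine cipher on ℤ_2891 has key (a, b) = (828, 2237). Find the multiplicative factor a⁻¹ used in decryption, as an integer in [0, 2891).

gcd(2891, 828) by repeated division:
2891 = 3*828 + 407
828 = 2*407 + 14
407 = 29*14 + 1
14 = 14*1 + 0
Since gcd(828, 2891) = 1, back-substitute to write 1 as a combination:
1 = 407 − 29·14
1 = −29·828 + 59·407
1 = 59·2891 − 206·828
Hence 828⁻¹ ≡ -206 ≡ 2685 (mod 2891).

2685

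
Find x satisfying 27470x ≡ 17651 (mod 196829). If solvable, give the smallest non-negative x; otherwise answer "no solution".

79112

First find gcd(27470, 196829):
196829 = 7*27470 + 4539
27470 = 6*4539 + 236
4539 = 19*236 + 55
236 = 4*55 + 16
55 = 3*16 + 7
16 = 2*7 + 2
7 = 3*2 + 1
2 = 2*1 + 0
gcd = 1, so a unique solution mod 196829 exists.
Back-substitute for the Bézout coefficients:
1 = 7 − 3·2
1 = −3·16 + 7·7
1 = 7·55 − 24·16
1 = −24·236 + 103·55
1 = 103·4539 − 1981·236
1 = −1981·27470 + 11989·4539
1 = 11989·196829 − 85904·27470
So 27470·(-85904) ≡ 1 (mod 196829), giving 27470⁻¹ ≡ 110925.
x ≡ 27470⁻¹·17651 ≡ 110925·17651 ≡ 79112 (mod 196829).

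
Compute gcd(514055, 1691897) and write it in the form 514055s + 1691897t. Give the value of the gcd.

Euclidean algorithm:
1691897 = 3*514055 + 149732
514055 = 3*149732 + 64859
149732 = 2*64859 + 20014
64859 = 3*20014 + 4817
20014 = 4*4817 + 746
4817 = 6*746 + 341
746 = 2*341 + 64
341 = 5*64 + 21
64 = 3*21 + 1
21 = 21*1 + 0
gcd(514055, 1691897) = 1.
Back-substituting:
1 = 64 − 3·21
1 = −3·341 + 16·64
1 = 16·746 − 35·341
1 = −35·4817 + 226·746
1 = 226·20014 − 939·4817
1 = −939·64859 + 3043·20014
1 = 3043·149732 − 7025·64859
1 = −7025·514055 + 24118·149732
1 = 24118·1691897 − 79379·514055
So 1 = (24118)·1691897 + (-79379)·514055.

1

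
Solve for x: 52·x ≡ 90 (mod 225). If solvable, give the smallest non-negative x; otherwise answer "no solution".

45

First find gcd(52, 225):
225 = 4*52 + 17
52 = 3*17 + 1
17 = 17*1 + 0
gcd = 1, so a unique solution mod 225 exists.
Back-substitute for the Bézout coefficients:
1 = 52 − 3·17
1 = −3·225 + 13·52
So 52·(13) ≡ 1 (mod 225), giving 52⁻¹ ≡ 13.
x ≡ 52⁻¹·90 ≡ 13·90 ≡ 45 (mod 225).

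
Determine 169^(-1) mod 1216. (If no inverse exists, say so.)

921

Run Euclid on (1216, 169):
1216 = 7*169 + 33
169 = 5*33 + 4
33 = 8*4 + 1
4 = 4*1 + 0
gcd = 1, so the inverse exists. Back-substitute:
1 = 33 − 8·4
1 = −8·169 + 41·33
1 = 41·1216 − 295·169
Hence 169⁻¹ ≡ -295 ≡ 921 (mod 1216).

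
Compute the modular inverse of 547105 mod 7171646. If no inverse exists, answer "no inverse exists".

Run Euclid on (7171646, 547105):
7171646 = 13×547105 + 59281
547105 = 9×59281 + 13576
59281 = 4×13576 + 4977
13576 = 2×4977 + 3622
4977 = 1×3622 + 1355
3622 = 2×1355 + 912
1355 = 1×912 + 443
912 = 2×443 + 26
443 = 17×26 + 1
26 = 26×1 + 0
gcd = 1, so the inverse exists. Back-substitute:
1 = 443 − 17·26
1 = −17·912 + 35·443
1 = 35·1355 − 52·912
1 = −52·3622 + 139·1355
1 = 139·4977 − 191·3622
1 = −191·13576 + 521·4977
1 = 521·59281 − 2275·13576
1 = −2275·547105 + 20996·59281
1 = 20996·7171646 − 275223·547105
So 547105·(-275223) ≡ 1 (mod 7171646), and -275223 ≡ 6896423 (mod 7171646).

6896423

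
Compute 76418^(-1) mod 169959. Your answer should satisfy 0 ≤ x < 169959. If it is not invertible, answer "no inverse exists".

Extended Euclidean algorithm:
169959 = 2*76418 + 17123
76418 = 4*17123 + 7926
17123 = 2*7926 + 1271
7926 = 6*1271 + 300
1271 = 4*300 + 71
300 = 4*71 + 16
71 = 4*16 + 7
16 = 2*7 + 2
7 = 3*2 + 1
2 = 2*1 + 0
gcd = 1, so the inverse exists. Back-substitute:
1 = 7 − 3·2
1 = −3·16 + 7·7
1 = 7·71 − 31·16
1 = −31·300 + 131·71
1 = 131·1271 − 555·300
1 = −555·7926 + 3461·1271
1 = 3461·17123 − 7477·7926
1 = −7477·76418 + 33369·17123
1 = 33369·169959 − 74215·76418
Hence 76418⁻¹ ≡ -74215 ≡ 95744 (mod 169959).

95744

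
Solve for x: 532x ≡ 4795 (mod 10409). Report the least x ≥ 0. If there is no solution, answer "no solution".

1046

First find gcd(532, 10409):
10409 = 19·532 + 301
532 = 1·301 + 231
301 = 1·231 + 70
231 = 3·70 + 21
70 = 3·21 + 7
21 = 3·7 + 0
gcd = 7 and 7 | 4795, so solutions exist. Divide through by 7: 76x ≡ 685 (mod 1487).
Now find 76⁻¹ mod 1487:
1487 = 19·76 + 43
76 = 1·43 + 33
43 = 1·33 + 10
33 = 3·10 + 3
10 = 3·3 + 1
3 = 3·1 + 0
Back-substitute:
1 = 10 − 3·3
1 = −3·33 + 10·10
1 = 10·43 − 13·33
1 = −13·76 + 23·43
1 = 23·1487 − 450·76
So 76·(-450) ≡ 1 (mod 1487), i.e. 76⁻¹ ≡ 1037.
Then x ≡ 1037·685 ≡ 1046 (mod 1487); the smallest non-negative solution is x = 1046.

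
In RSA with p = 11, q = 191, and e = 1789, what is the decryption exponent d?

1609

φ(n) = (p−1)(q−1) = 10·190 = 1900.
Need d with 1789·d ≡ 1 (mod 1900). Apply the extended Euclidean algorithm:
1900 = 1·1789 + 111
1789 = 16·111 + 13
111 = 8·13 + 7
13 = 1·7 + 6
7 = 1·6 + 1
6 = 6·1 + 0
Back-substitute:
1 = 7 − 6
1 = −13 + 2·7
1 = 2·111 − 17·13
1 = −17·1789 + 274·111
1 = 274·1900 − 291·1789
So 1789·(-291) ≡ 1 (mod 1900), hence d ≡ -291 ≡ 1609 (mod 1900).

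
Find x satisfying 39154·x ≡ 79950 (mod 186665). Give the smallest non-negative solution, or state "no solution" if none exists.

First find gcd(39154, 186665):
186665 = 4×39154 + 30049
39154 = 1×30049 + 9105
30049 = 3×9105 + 2734
9105 = 3×2734 + 903
2734 = 3×903 + 25
903 = 36×25 + 3
25 = 8×3 + 1
3 = 3×1 + 0
gcd = 1, so a unique solution mod 186665 exists.
Back-substitute for the Bézout coefficients:
1 = 25 − 8·3
1 = −8·903 + 289·25
1 = 289·2734 − 875·903
1 = −875·9105 + 2914·2734
1 = 2914·30049 − 9617·9105
1 = −9617·39154 + 12531·30049
1 = 12531·186665 − 59741·39154
So 39154·(-59741) ≡ 1 (mod 186665), giving 39154⁻¹ ≡ 126924.
x ≡ 39154⁻¹·79950 ≡ 126924·79950 ≡ 91070 (mod 186665).

91070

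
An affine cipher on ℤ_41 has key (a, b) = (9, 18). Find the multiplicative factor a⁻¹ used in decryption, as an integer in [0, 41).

gcd(41, 9) by repeated division:
41 = 4·9 + 5
9 = 1·5 + 4
5 = 1·4 + 1
4 = 4·1 + 0
The gcd is 1. Working backward:
1 = 5 − 4
1 = −9 + 2·5
1 = 2·41 − 9·9
Hence 9⁻¹ ≡ -9 ≡ 32 (mod 41).

32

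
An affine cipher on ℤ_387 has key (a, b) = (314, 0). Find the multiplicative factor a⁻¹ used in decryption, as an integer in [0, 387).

Run Euclid on (387, 314):
387 = 1×314 + 73
314 = 4×73 + 22
73 = 3×22 + 7
22 = 3×7 + 1
7 = 7×1 + 0
gcd = 1, so the inverse exists. Back-substitute:
1 = 22 − 3·7
1 = −3·73 + 10·22
1 = 10·314 − 43·73
1 = −43·387 + 53·314
So 314·53 ≡ 1 (mod 387).

53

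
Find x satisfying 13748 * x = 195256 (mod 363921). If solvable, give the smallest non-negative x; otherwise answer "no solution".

54650

First find gcd(13748, 363921):
363921 = 26·13748 + 6473
13748 = 2·6473 + 802
6473 = 8·802 + 57
802 = 14·57 + 4
57 = 14·4 + 1
4 = 4·1 + 0
gcd = 1, so a unique solution mod 363921 exists.
Back-substitute for the Bézout coefficients:
1 = 57 − 14·4
1 = −14·802 + 197·57
1 = 197·6473 − 1590·802
1 = −1590·13748 + 3377·6473
1 = 3377·363921 − 89392·13748
So 13748·(-89392) ≡ 1 (mod 363921), giving 13748⁻¹ ≡ 274529.
x ≡ 13748⁻¹·195256 ≡ 274529·195256 ≡ 54650 (mod 363921).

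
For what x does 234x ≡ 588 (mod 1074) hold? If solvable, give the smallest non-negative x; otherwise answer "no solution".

53

First find gcd(234, 1074):
1074 = 4·234 + 138
234 = 1·138 + 96
138 = 1·96 + 42
96 = 2·42 + 12
42 = 3·12 + 6
12 = 2·6 + 0
gcd = 6 and 6 | 588, so solutions exist. Divide through by 6: 39x ≡ 98 (mod 179).
Now find 39⁻¹ mod 179:
179 = 4×39 + 23
39 = 1×23 + 16
23 = 1×16 + 7
16 = 2×7 + 2
7 = 3×2 + 1
2 = 2×1 + 0
Back-substitute:
1 = 7 − 3·2
1 = −3·16 + 7·7
1 = 7·23 − 10·16
1 = −10·39 + 17·23
1 = 17·179 − 78·39
So 39·(-78) ≡ 1 (mod 179), i.e. 39⁻¹ ≡ 101.
Then x ≡ 101·98 ≡ 53 (mod 179); the smallest non-negative solution is x = 53.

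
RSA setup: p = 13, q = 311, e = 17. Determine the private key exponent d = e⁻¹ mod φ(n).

φ(n) = (p−1)(q−1) = 12·310 = 3720.
Need d with 17·d ≡ 1 (mod 3720). Apply the extended Euclidean algorithm:
3720 = 218*17 + 14
17 = 1*14 + 3
14 = 4*3 + 2
3 = 1*2 + 1
2 = 2*1 + 0
Back-substitute:
1 = 3 − 2
1 = −14 + 5·3
1 = 5·17 − 6·14
1 = −6·3720 + 1313·17
So 17·1313 ≡ 1 (mod 3720), hence d = 1313.

1313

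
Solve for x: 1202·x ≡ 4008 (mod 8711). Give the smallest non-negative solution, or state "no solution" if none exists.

First find gcd(1202, 8711):
8711 = 7×1202 + 297
1202 = 4×297 + 14
297 = 21×14 + 3
14 = 4×3 + 2
3 = 1×2 + 1
2 = 2×1 + 0
gcd = 1, so a unique solution mod 8711 exists.
Back-substitute for the Bézout coefficients:
1 = 3 − 2
1 = −14 + 5·3
1 = 5·297 − 106·14
1 = −106·1202 + 429·297
1 = 429·8711 − 3109·1202
So 1202·(-3109) ≡ 1 (mod 8711), giving 1202⁻¹ ≡ 5602.
x ≡ 1202⁻¹·4008 ≡ 5602·4008 ≡ 4569 (mod 8711).

4569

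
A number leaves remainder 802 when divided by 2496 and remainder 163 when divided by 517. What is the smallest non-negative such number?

1019170

Write x = 802 + 2496·k. Then 2496·k ≡ 163 − 802 ≡ 395 (mod 517).
Need 2496⁻¹ mod 517. Extended Euclid on (517, 428):
517 = 1*428 + 89
428 = 4*89 + 72
89 = 1*72 + 17
72 = 4*17 + 4
17 = 4*4 + 1
4 = 4*1 + 0
Back-substitute:
1 = 17 − 4·4
1 = −4·72 + 17·17
1 = 17·89 − 21·72
1 = −21·428 + 101·89
1 = 101·517 − 122·428
2496⁻¹ ≡ 395 (mod 517), so k ≡ 395·395 ≡ 408 (mod 517).
x = 802 + 2496·408 = 1019170.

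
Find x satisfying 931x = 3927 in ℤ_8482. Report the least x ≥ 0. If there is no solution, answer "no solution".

2045

First find gcd(931, 8482):
8482 = 9*931 + 103
931 = 9*103 + 4
103 = 25*4 + 3
4 = 1*3 + 1
3 = 3*1 + 0
gcd = 1, so a unique solution mod 8482 exists.
Back-substitute for the Bézout coefficients:
1 = 4 − 3
1 = −103 + 26·4
1 = 26·931 − 235·103
1 = −235·8482 + 2141·931
So 931·(2141) ≡ 1 (mod 8482), giving 931⁻¹ ≡ 2141.
x ≡ 931⁻¹·3927 ≡ 2141·3927 ≡ 2045 (mod 8482).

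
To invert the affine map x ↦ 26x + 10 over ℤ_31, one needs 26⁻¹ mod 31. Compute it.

6

Apply the Euclidean algorithm to 31 and 26:
31 = 1×26 + 5
26 = 5×5 + 1
5 = 5×1 + 0
The gcd is 1. Working backward:
1 = 26 − 5·5
1 = −5·31 + 6·26
So 26·6 ≡ 1 (mod 31).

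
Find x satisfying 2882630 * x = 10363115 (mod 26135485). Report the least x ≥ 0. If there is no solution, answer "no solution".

4158110

First find gcd(2882630, 26135485):
26135485 = 9·2882630 + 191815
2882630 = 15·191815 + 5405
191815 = 35·5405 + 2640
5405 = 2·2640 + 125
2640 = 21·125 + 15
125 = 8·15 + 5
15 = 3·5 + 0
gcd = 5 and 5 | 10363115, so solutions exist. Divide through by 5: 576526x ≡ 2072623 (mod 5227097).
Now find 576526⁻¹ mod 5227097:
5227097 = 9·576526 + 38363
576526 = 15·38363 + 1081
38363 = 35·1081 + 528
1081 = 2·528 + 25
528 = 21·25 + 3
25 = 8·3 + 1
3 = 3·1 + 0
Back-substitute:
1 = 25 − 8·3
1 = −8·528 + 169·25
1 = 169·1081 − 346·528
1 = −346·38363 + 12279·1081
1 = 12279·576526 − 184531·38363
1 = −184531·5227097 + 1673058·576526
So 576526⁻¹ ≡ 1673058 (mod 5227097).
Then x ≡ 1673058·2072623 ≡ 4158110 (mod 5227097); the smallest non-negative solution is x = 4158110.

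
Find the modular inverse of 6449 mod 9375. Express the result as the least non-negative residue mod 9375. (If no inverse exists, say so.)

Apply the Euclidean algorithm to 9375 and 6449:
9375 = 1·6449 + 2926
6449 = 2·2926 + 597
2926 = 4·597 + 538
597 = 1·538 + 59
538 = 9·59 + 7
59 = 8·7 + 3
7 = 2·3 + 1
3 = 3·1 + 0
gcd = 1, so the inverse exists. Back-substitute:
1 = 7 − 2·3
1 = −2·59 + 17·7
1 = 17·538 − 155·59
1 = −155·597 + 172·538
1 = 172·2926 − 843·597
1 = −843·6449 + 1858·2926
1 = 1858·9375 − 2701·6449
Hence 6449⁻¹ ≡ -2701 ≡ 6674 (mod 9375).

6674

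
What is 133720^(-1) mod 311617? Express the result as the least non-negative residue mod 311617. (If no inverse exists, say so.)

Extended Euclidean algorithm:
311617 = 2·133720 + 44177
133720 = 3·44177 + 1189
44177 = 37·1189 + 184
1189 = 6·184 + 85
184 = 2·85 + 14
85 = 6·14 + 1
14 = 14·1 + 0
The gcd is 1. Working backward:
1 = 85 − 6·14
1 = −6·184 + 13·85
1 = 13·1189 − 84·184
1 = −84·44177 + 3121·1189
1 = 3121·133720 − 9447·44177
1 = −9447·311617 + 22015·133720
So 133720·22015 ≡ 1 (mod 311617).

22015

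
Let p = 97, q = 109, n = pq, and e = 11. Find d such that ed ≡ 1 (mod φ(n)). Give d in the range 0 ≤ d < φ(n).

φ(n) = (p−1)(q−1) = 96·108 = 10368.
Need d with 11·d ≡ 1 (mod 10368). Apply the extended Euclidean algorithm:
10368 = 942×11 + 6
11 = 1×6 + 5
6 = 1×5 + 1
5 = 5×1 + 0
Back-substitute:
1 = 6 − 5
1 = −11 + 2·6
1 = 2·10368 − 1885·11
So 11·(-1885) ≡ 1 (mod 10368), hence d ≡ -1885 ≡ 8483 (mod 10368).

8483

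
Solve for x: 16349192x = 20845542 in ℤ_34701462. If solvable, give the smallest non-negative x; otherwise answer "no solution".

9229533

First find gcd(16349192, 34701462):
34701462 = 2·16349192 + 2003078
16349192 = 8·2003078 + 324568
2003078 = 6·324568 + 55670
324568 = 5·55670 + 46218
55670 = 1·46218 + 9452
46218 = 4·9452 + 8410
9452 = 1·8410 + 1042
8410 = 8·1042 + 74
1042 = 14·74 + 6
74 = 12·6 + 2
6 = 3·2 + 0
gcd = 2 and 2 | 20845542, so solutions exist. Divide through by 2: 8174596x ≡ 10422771 (mod 17350731).
Now find 8174596⁻¹ mod 17350731:
17350731 = 2*8174596 + 1001539
8174596 = 8*1001539 + 162284
1001539 = 6*162284 + 27835
162284 = 5*27835 + 23109
27835 = 1*23109 + 4726
23109 = 4*4726 + 4205
4726 = 1*4205 + 521
4205 = 8*521 + 37
521 = 14*37 + 3
37 = 12*3 + 1
3 = 3*1 + 0
Back-substitute:
1 = 37 − 12·3
1 = −12·521 + 169·37
1 = 169·4205 − 1364·521
1 = −1364·4726 + 1533·4205
1 = 1533·23109 − 7496·4726
1 = −7496·27835 + 9029·23109
1 = 9029·162284 − 52641·27835
1 = −52641·1001539 + 324875·162284
1 = 324875·8174596 − 2651641·1001539
1 = −2651641·17350731 + 5628157·8174596
So 8174596⁻¹ ≡ 5628157 (mod 17350731).
Then x ≡ 5628157·10422771 ≡ 9229533 (mod 17350731); the smallest non-negative solution is x = 9229533.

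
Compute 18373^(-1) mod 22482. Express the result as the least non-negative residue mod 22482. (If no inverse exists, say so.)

3157

gcd(22482, 18373) by repeated division:
22482 = 1*18373 + 4109
18373 = 4*4109 + 1937
4109 = 2*1937 + 235
1937 = 8*235 + 57
235 = 4*57 + 7
57 = 8*7 + 1
7 = 7*1 + 0
gcd = 1, so the inverse exists. Back-substitute:
1 = 57 − 8·7
1 = −8·235 + 33·57
1 = 33·1937 − 272·235
1 = −272·4109 + 577·1937
1 = 577·18373 − 2580·4109
1 = −2580·22482 + 3157·18373
So 18373·3157 ≡ 1 (mod 22482).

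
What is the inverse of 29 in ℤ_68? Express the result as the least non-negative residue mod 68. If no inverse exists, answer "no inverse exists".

61

gcd(68, 29) by repeated division:
68 = 2·29 + 10
29 = 2·10 + 9
10 = 1·9 + 1
9 = 9·1 + 0
gcd = 1, so the inverse exists. Back-substitute:
1 = 10 − 9
1 = −29 + 3·10
1 = 3·68 − 7·29
So 29·(-7) ≡ 1 (mod 68), and -7 ≡ 61 (mod 68).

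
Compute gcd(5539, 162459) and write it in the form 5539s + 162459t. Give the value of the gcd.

1

Euclidean algorithm:
162459 = 29*5539 + 1828
5539 = 3*1828 + 55
1828 = 33*55 + 13
55 = 4*13 + 3
13 = 4*3 + 1
3 = 3*1 + 0
gcd(5539, 162459) = 1.
Back-substituting:
1 = 13 − 4·3
1 = −4·55 + 17·13
1 = 17·1828 − 565·55
1 = −565·5539 + 1712·1828
1 = 1712·162459 − 50213·5539
So 1 = (1712)·162459 + (-50213)·5539.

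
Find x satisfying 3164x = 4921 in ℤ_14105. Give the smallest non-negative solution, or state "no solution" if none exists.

1174

First find gcd(3164, 14105):
14105 = 4*3164 + 1449
3164 = 2*1449 + 266
1449 = 5*266 + 119
266 = 2*119 + 28
119 = 4*28 + 7
28 = 4*7 + 0
gcd = 7 and 7 | 4921, so solutions exist. Divide through by 7: 452x ≡ 703 (mod 2015).
Now find 452⁻¹ mod 2015:
2015 = 4·452 + 207
452 = 2·207 + 38
207 = 5·38 + 17
38 = 2·17 + 4
17 = 4·4 + 1
4 = 4·1 + 0
Back-substitute:
1 = 17 − 4·4
1 = −4·38 + 9·17
1 = 9·207 − 49·38
1 = −49·452 + 107·207
1 = 107·2015 − 477·452
So 452·(-477) ≡ 1 (mod 2015), i.e. 452⁻¹ ≡ 1538.
Then x ≡ 1538·703 ≡ 1174 (mod 2015); the smallest non-negative solution is x = 1174.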